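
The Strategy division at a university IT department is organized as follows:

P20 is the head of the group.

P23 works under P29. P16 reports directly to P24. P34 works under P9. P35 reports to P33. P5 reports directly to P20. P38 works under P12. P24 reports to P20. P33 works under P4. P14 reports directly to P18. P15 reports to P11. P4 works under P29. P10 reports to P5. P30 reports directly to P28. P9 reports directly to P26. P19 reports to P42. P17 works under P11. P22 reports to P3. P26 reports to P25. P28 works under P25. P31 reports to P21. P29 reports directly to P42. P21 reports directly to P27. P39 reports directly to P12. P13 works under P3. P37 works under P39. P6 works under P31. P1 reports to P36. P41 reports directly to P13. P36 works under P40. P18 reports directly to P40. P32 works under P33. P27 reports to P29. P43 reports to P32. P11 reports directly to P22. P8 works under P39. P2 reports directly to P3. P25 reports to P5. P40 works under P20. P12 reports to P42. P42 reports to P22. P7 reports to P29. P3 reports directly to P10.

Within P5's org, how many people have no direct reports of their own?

15

The people in P5's organization with no one reporting to them are P30, P34, P2, P41, P15, P17, P19, P38, P37, P8, P23, P6, P7, P35, P43. That is 15.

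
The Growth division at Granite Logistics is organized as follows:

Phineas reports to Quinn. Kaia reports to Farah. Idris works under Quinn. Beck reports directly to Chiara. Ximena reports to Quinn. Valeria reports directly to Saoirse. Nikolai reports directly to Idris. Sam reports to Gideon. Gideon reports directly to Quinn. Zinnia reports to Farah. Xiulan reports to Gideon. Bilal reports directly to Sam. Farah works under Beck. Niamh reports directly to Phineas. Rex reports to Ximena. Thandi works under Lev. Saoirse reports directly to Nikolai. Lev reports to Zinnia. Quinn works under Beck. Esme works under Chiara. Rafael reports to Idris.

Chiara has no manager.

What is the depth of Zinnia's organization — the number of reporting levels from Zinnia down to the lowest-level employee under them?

2

The longest chain under Zinnia runs Zinnia → Lev → Thandi, which is 2 levels below Zinnia.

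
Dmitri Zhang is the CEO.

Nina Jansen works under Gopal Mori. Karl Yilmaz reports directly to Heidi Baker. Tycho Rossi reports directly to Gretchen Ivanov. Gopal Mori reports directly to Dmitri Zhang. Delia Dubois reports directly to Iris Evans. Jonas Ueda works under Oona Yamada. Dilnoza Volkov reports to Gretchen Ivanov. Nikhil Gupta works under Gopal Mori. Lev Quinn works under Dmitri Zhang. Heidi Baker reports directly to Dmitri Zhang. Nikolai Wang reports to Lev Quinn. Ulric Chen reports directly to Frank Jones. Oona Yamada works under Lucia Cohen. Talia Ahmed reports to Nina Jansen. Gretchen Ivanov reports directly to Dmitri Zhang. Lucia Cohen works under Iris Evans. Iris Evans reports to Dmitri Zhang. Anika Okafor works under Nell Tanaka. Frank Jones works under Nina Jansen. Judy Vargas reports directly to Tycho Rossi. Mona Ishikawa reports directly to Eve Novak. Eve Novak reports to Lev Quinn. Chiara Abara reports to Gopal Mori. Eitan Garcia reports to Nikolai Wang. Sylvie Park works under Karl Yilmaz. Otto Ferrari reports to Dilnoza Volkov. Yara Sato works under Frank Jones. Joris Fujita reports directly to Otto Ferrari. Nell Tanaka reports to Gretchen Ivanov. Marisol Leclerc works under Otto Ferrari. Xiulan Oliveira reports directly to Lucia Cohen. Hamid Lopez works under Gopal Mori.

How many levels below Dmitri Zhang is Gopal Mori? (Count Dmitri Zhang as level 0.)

Chain from Gopal Mori up to Dmitri Zhang: Gopal Mori → Dmitri Zhang. That is 1 step up, so Gopal Mori is 1 level below Dmitri Zhang.

1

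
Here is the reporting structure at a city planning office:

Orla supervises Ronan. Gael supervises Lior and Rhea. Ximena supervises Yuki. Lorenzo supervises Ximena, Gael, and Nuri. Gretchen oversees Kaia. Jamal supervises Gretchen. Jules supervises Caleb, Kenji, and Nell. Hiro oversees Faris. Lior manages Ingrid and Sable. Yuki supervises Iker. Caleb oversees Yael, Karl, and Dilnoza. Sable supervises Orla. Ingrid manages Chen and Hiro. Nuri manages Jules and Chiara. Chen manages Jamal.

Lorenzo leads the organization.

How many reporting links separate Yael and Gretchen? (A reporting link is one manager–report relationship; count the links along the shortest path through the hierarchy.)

Yael is 4 levels below Lorenzo, and Gretchen is 6 levels below Lorenzo (their lowest common manager). The shortest path runs up from Yael to Lorenzo and back down to Gretchen: 4 + 6 = 10 links.

10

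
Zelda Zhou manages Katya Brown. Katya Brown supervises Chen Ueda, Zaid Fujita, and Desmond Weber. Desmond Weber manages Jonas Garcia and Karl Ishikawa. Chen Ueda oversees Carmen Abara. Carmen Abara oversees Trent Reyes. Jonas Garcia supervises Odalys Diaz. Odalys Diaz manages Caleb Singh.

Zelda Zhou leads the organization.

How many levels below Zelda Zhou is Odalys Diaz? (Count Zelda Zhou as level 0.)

Chain from Odalys Diaz up to Zelda Zhou: Odalys Diaz → Jonas Garcia → Desmond Weber → Katya Brown → Zelda Zhou. That is 4 steps up, so Odalys Diaz is 4 levels below Zelda Zhou.

4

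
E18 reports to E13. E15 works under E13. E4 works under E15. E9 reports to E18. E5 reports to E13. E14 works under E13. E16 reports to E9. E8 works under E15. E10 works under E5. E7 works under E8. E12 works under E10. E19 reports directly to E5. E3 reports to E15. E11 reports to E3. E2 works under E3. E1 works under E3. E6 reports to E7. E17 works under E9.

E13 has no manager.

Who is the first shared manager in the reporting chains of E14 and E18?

E14's chain of managers is E13. E18's chain of managers is E13. The first manager that appears in both chains is E13.

E13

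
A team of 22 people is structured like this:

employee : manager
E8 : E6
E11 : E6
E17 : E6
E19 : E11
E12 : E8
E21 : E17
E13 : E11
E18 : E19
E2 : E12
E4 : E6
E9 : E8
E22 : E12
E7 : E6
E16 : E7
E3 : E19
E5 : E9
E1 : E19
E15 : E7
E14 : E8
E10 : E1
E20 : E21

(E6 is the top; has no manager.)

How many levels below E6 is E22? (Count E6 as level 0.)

Chain from E22 up to E6: E22 → E12 → E8 → E6. That is 3 steps up, so E22 is 3 levels below E6.

3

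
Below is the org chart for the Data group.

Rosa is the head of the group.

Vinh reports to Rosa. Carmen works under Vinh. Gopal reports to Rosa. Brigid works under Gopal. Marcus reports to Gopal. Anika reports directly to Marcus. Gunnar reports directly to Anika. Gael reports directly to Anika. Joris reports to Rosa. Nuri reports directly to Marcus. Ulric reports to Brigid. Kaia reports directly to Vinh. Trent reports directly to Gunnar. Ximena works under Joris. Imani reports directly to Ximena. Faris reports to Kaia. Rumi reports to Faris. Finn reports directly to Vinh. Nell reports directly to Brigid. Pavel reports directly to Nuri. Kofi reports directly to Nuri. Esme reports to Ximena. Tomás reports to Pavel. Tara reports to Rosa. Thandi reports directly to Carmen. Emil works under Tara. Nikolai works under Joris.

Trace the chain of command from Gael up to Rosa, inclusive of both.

Gael reports to Anika. Anika reports to Marcus. Marcus reports to Gopal. Gopal reports to Rosa. Rosa is at the top.

Gael -> Anika -> Marcus -> Gopal -> Rosa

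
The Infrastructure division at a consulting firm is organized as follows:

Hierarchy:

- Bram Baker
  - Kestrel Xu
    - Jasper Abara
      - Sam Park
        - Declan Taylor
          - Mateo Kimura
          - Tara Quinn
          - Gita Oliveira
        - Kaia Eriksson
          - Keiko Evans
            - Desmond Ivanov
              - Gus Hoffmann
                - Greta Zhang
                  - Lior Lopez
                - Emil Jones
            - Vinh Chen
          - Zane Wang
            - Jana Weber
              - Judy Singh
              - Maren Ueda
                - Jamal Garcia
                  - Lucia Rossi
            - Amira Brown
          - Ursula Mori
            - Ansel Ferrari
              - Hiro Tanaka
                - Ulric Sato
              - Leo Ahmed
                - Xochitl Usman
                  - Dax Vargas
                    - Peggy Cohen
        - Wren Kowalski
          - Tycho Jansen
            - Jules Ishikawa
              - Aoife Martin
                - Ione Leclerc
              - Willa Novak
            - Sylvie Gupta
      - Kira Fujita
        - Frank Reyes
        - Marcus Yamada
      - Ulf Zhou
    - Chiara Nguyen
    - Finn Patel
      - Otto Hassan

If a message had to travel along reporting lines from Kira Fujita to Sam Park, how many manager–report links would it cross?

2

Kira Fujita is 1 level below Jasper Abara, and Sam Park is 1 level below Jasper Abara (their lowest common manager). The shortest path runs up from Kira Fujita to Jasper Abara and back down to Sam Park: 1 + 1 = 2 links.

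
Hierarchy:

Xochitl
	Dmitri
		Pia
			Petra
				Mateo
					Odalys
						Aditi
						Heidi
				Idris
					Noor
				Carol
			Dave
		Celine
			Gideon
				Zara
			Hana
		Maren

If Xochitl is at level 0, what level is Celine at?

2

Chain from Celine up to Xochitl: Celine → Dmitri → Xochitl. That is 2 steps up, so Celine is 2 levels below Xochitl.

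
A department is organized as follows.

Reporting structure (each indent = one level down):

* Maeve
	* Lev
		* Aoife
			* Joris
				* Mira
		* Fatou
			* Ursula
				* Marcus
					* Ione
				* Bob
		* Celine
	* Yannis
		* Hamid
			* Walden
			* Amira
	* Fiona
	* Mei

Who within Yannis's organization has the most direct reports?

Direct-report counts within Yannis's organization: Yannis has 1; Hamid has 2. The largest is 2, held by Hamid.

Hamid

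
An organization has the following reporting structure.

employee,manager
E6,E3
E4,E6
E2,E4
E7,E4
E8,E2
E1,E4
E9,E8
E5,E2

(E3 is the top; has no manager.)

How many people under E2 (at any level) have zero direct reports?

The people in E2's organization with no one reporting to them are E5, E9. That is 2.

2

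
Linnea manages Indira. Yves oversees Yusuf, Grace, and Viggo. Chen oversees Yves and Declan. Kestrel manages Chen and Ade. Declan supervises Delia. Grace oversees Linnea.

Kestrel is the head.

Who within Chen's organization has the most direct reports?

Yves

Direct-report counts within Chen's organization: Chen has 2; Yves has 3; Grace has 1; Linnea has 1; Declan has 1. The largest is 3, held by Yves.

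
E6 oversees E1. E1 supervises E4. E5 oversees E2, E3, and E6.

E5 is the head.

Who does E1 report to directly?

E6

E1 reports directly to E6.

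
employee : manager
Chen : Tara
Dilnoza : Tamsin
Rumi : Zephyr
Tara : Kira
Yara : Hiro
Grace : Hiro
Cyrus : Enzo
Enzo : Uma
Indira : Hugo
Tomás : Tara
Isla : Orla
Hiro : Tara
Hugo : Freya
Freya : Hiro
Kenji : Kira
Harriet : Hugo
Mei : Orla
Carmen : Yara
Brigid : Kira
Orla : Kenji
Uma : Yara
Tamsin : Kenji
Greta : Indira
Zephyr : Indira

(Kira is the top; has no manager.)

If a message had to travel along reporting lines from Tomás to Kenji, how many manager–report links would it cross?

3

Tomás is 2 levels below Kira, and Kenji is 1 level below Kira (their lowest common manager). The shortest path runs up from Tomás to Kira and back down to Kenji: 2 + 1 = 3 links.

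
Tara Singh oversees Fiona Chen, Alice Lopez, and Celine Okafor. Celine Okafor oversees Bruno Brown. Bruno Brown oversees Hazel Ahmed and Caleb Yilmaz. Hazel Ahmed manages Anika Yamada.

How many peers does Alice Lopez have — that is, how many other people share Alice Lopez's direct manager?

2

Alice Lopez reports to Tara Singh. Tara Singh's other direct reports are Celine Okafor, Fiona Chen — 2 peers.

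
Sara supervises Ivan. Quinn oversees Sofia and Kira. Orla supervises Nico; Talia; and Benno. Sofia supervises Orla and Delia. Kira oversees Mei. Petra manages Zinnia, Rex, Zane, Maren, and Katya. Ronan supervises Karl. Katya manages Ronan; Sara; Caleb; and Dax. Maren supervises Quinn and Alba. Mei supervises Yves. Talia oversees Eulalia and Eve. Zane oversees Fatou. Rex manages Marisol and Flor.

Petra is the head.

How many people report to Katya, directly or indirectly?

Katya directly manages Ronan, Sara, Caleb, Dax. Under Ronan: Karl (1). Under Sara: Ivan (1). Caleb has no reports. Dax has no reports. So Katya's organization is 4 direct reports plus everyone under them: 2 + 2 + 1 + 1 = 6.

6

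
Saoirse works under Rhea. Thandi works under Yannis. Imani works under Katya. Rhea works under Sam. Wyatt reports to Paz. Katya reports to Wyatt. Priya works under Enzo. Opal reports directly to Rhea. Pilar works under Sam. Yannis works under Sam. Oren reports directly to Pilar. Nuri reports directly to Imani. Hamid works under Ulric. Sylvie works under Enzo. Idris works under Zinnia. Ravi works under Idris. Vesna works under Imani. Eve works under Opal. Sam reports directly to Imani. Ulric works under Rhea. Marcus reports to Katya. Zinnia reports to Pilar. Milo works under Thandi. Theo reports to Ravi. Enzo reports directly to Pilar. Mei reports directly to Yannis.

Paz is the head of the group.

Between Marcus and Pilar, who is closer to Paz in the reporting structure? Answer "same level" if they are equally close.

Marcus

Marcus is 3 levels below Paz; Pilar is 5. Marcus is higher.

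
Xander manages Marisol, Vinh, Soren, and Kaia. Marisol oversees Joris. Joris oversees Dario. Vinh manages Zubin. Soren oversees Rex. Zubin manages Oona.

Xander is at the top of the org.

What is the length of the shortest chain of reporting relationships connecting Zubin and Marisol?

Zubin is 2 levels below Xander, and Marisol is 1 level below Xander (their lowest common manager). The shortest path runs up from Zubin to Xander and back down to Marisol: 2 + 1 = 3 links.

3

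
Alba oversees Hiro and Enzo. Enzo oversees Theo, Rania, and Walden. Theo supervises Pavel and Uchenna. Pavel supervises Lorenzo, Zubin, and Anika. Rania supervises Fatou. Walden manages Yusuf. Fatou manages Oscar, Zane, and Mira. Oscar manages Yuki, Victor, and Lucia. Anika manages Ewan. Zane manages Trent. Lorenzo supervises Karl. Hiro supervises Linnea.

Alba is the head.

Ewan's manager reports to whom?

Ewan reports to Anika, and Anika reports to Pavel. So Ewan's skip-level manager is Pavel.

Pavel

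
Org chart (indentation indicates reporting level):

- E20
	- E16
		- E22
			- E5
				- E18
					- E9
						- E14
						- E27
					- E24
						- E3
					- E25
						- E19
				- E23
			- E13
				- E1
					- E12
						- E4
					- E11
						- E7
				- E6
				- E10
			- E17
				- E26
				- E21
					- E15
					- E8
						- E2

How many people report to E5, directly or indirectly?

E5 directly manages E18, E23. Under E18: E25, E19, E24, E3, E9, E27, E14 (7). E23 has no reports. So E5's organization is 2 direct reports plus everyone under them: 8 + 1 = 9.

9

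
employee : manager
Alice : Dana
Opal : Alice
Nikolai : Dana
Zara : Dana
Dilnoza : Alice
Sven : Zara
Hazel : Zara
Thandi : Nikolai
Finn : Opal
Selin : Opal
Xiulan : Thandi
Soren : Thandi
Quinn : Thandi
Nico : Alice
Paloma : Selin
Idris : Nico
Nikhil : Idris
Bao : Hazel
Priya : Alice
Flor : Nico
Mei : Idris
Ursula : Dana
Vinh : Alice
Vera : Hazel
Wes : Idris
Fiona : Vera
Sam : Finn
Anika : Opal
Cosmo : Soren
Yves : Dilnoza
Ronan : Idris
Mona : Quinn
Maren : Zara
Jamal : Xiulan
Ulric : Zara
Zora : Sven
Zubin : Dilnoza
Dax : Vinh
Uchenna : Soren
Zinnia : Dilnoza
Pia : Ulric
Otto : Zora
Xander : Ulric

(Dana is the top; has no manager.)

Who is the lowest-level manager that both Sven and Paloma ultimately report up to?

Sven's chain of managers is Zara, Dana. Paloma's chain of managers is Selin, Opal, Alice, Dana. The first manager that appears in both chains is Dana.

Dana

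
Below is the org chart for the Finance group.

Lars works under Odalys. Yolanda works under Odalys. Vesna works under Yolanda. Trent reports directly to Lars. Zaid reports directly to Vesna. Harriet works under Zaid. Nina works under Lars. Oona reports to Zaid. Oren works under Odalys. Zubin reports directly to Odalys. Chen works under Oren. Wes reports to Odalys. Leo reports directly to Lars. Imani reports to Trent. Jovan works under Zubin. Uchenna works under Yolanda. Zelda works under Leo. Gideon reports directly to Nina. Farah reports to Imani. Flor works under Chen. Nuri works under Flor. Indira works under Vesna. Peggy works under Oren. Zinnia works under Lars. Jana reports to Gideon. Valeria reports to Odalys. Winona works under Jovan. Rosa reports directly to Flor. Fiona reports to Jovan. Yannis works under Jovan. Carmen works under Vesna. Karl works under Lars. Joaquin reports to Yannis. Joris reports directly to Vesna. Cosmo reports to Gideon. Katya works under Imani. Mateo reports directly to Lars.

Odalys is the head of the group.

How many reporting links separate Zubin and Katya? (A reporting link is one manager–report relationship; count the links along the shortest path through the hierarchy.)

5

Zubin is 1 level below Odalys, and Katya is 4 levels below Odalys (their lowest common manager). The shortest path runs up from Zubin to Odalys and back down to Katya: 1 + 4 = 5 links.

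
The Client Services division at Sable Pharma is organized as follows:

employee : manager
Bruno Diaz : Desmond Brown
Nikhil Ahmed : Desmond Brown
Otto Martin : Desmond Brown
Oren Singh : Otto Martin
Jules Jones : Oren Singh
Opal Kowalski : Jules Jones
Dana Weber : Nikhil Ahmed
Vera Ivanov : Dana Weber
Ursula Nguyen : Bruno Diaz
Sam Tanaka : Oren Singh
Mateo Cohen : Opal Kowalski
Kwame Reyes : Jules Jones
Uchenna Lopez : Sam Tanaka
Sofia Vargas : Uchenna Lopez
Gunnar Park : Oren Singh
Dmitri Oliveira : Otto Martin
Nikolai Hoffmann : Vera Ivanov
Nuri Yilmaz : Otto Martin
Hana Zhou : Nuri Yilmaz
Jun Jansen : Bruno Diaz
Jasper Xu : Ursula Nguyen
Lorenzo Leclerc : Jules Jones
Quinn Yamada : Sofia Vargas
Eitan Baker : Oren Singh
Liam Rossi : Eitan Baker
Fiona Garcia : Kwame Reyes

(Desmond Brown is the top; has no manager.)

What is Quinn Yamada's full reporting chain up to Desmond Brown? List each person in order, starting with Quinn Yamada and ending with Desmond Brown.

Quinn Yamada reports to Sofia Vargas. Sofia Vargas reports to Uchenna Lopez. Uchenna Lopez reports to Sam Tanaka. Sam Tanaka reports to Oren Singh. Oren Singh reports to Otto Martin. Otto Martin reports to Desmond Brown. Desmond Brown is at the top.

Quinn Yamada -> Sofia Vargas -> Uchenna Lopez -> Sam Tanaka -> Oren Singh -> Otto Martin -> Desmond Brown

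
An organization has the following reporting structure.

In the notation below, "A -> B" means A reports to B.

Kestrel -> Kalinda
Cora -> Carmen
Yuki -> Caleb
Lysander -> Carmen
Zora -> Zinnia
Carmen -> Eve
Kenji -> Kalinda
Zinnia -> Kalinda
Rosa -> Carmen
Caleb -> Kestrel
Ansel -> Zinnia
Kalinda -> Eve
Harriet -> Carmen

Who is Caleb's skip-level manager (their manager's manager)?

Caleb reports to Kestrel, and Kestrel reports to Kalinda. So Caleb's skip-level manager is Kalinda.

Kalinda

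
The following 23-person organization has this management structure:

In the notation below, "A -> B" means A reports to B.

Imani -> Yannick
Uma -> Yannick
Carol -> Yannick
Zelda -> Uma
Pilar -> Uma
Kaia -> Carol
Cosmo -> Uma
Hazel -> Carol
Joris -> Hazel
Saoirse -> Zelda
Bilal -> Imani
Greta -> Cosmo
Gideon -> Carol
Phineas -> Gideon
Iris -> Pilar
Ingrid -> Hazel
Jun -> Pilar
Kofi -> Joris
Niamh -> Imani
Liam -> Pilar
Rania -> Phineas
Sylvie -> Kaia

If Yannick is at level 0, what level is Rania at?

Chain from Rania up to Yannick: Rania → Phineas → Gideon → Carol → Yannick. That is 4 steps up, so Rania is 4 levels below Yannick.

4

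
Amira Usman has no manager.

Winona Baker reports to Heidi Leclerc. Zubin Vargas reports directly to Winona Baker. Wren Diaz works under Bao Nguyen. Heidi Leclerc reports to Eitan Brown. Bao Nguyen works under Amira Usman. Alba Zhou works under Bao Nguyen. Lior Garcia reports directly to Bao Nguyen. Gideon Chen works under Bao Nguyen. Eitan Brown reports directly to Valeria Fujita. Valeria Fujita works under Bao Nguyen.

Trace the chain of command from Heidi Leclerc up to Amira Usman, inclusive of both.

Heidi Leclerc -> Eitan Brown -> Valeria Fujita -> Bao Nguyen -> Amira Usman

Heidi Leclerc reports to Eitan Brown. Eitan Brown reports to Valeria Fujita. Valeria Fujita reports to Bao Nguyen. Bao Nguyen reports to Amira Usman. Amira Usman is at the top.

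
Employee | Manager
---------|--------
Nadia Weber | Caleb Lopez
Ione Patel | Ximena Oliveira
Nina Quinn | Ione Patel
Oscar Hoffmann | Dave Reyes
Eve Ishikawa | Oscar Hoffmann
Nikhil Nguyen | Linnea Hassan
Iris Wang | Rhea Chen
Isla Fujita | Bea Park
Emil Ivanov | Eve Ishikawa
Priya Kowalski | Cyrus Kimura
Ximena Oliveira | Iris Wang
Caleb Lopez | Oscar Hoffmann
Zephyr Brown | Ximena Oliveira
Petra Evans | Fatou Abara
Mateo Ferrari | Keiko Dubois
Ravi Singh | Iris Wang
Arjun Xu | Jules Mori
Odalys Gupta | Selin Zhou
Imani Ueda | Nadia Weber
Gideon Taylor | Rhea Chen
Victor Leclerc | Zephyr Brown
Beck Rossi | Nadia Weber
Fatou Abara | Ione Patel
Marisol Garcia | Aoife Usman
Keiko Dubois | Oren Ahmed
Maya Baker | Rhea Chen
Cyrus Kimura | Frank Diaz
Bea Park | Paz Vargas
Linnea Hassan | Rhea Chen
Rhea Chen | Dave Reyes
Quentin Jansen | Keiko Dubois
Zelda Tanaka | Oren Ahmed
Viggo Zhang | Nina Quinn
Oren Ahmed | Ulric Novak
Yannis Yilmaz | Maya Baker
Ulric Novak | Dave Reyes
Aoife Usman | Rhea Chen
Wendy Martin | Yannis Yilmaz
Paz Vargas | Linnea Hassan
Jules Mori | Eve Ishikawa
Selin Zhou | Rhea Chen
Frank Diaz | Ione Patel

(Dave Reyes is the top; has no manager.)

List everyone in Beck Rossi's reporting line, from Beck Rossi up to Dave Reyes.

Beck Rossi -> Nadia Weber -> Caleb Lopez -> Oscar Hoffmann -> Dave Reyes

Beck Rossi reports to Nadia Weber. Nadia Weber reports to Caleb Lopez. Caleb Lopez reports to Oscar Hoffmann. Oscar Hoffmann reports to Dave Reyes. Dave Reyes is at the top.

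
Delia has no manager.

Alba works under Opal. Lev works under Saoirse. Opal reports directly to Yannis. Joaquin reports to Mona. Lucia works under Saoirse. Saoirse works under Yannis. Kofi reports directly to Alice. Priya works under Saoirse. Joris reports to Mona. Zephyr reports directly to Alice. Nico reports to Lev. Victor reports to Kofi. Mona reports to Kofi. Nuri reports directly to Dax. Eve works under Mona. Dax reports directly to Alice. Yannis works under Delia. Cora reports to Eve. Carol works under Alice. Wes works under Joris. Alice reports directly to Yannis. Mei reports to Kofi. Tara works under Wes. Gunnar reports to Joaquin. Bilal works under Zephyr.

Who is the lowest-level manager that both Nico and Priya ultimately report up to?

Nico's chain of managers is Lev, Saoirse, Yannis, Delia. Priya's chain of managers is Saoirse, Yannis, Delia. The first manager that appears in both chains is Saoirse.

Saoirse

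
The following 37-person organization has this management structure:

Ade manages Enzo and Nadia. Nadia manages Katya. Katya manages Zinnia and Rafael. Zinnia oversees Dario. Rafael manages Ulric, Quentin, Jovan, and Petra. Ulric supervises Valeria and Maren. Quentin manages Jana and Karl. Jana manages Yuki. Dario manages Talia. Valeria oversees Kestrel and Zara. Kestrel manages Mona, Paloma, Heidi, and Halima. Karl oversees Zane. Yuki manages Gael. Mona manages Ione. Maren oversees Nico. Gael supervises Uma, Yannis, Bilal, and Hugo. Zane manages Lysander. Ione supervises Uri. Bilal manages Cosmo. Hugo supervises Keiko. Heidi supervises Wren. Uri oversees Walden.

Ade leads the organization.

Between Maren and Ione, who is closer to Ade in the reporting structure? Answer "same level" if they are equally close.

Maren is 5 levels below Ade; Ione is 8. Maren is higher.

Maren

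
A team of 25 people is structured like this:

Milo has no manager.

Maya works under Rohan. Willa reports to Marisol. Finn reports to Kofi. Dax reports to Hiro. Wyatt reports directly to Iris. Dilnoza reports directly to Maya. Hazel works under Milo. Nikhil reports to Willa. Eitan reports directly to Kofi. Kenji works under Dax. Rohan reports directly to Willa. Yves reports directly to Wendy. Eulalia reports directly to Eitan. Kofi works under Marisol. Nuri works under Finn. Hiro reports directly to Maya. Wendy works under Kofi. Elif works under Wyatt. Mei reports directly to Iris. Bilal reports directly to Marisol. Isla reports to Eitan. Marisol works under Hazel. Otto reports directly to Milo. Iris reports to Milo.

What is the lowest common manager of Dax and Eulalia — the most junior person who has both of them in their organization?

Marisol

Dax's chain of managers is Hiro, Maya, Rohan, Willa, Marisol, Hazel, Milo. Eulalia's chain of managers is Eitan, Kofi, Marisol, Hazel, Milo. The first manager that appears in both chains is Marisol.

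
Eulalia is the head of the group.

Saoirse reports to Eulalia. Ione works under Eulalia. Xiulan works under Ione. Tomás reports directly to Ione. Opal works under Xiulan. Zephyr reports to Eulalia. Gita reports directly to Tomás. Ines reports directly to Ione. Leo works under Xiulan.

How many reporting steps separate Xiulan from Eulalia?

2

Chain from Xiulan up to Eulalia: Xiulan → Ione → Eulalia. That is 2 steps up, so Xiulan is 2 levels below Eulalia.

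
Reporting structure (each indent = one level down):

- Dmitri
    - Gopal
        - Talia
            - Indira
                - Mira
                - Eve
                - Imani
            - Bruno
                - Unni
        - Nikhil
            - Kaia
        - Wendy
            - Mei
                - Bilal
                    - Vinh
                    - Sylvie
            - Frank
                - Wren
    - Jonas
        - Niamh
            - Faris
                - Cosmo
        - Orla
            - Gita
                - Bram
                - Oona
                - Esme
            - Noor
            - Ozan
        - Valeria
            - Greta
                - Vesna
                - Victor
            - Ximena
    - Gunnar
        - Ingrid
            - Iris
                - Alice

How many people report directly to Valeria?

Valeria directly manages Greta, Ximena. That is 2 direct reports.

2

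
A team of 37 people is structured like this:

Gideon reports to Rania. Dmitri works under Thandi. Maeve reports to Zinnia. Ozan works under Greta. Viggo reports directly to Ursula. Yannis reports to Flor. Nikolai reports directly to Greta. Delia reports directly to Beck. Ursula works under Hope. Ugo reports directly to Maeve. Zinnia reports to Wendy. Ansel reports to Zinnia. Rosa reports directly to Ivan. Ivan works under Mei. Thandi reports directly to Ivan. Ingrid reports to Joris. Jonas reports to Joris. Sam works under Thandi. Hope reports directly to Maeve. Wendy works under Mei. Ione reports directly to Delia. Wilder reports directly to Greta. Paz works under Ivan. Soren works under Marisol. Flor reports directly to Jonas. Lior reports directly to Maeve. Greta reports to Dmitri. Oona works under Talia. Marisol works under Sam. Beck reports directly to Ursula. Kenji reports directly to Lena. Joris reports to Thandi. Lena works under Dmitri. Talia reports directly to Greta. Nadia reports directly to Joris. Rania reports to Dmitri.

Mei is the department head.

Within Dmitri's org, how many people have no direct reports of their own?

6

The people in Dmitri's organization with no one reporting to them are Ozan, Wilder, Oona, Nikolai, Gideon, Kenji. That is 6.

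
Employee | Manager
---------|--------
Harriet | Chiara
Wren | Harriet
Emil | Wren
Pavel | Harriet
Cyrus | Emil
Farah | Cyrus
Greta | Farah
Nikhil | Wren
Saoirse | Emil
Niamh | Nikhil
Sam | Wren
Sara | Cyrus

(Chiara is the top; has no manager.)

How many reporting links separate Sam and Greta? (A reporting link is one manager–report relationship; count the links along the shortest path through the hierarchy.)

5

Sam is 1 level below Wren, and Greta is 4 levels below Wren (their lowest common manager). The shortest path runs up from Sam to Wren and back down to Greta: 1 + 4 = 5 links.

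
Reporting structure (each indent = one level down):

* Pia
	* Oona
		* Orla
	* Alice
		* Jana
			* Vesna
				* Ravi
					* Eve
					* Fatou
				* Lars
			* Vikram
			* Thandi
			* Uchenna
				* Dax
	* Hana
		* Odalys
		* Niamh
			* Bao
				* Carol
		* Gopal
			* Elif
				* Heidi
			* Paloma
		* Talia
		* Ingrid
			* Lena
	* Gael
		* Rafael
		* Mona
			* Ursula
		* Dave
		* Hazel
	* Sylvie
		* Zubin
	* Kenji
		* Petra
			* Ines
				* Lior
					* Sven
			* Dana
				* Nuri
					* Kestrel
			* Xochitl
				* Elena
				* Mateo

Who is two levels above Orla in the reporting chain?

Orla reports to Oona, and Oona reports to Pia. So Orla's skip-level manager is Pia.

Pia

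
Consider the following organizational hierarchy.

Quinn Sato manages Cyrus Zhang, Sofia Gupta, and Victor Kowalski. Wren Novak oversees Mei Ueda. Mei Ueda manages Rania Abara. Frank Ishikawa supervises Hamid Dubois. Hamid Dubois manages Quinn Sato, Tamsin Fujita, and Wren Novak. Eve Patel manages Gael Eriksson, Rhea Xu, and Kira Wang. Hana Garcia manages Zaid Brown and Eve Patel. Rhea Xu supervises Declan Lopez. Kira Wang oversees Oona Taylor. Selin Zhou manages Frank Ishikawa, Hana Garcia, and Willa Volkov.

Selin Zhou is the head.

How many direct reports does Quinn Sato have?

Quinn Sato directly manages Cyrus Zhang, Sofia Gupta, Victor Kowalski. That is 3 direct reports.

3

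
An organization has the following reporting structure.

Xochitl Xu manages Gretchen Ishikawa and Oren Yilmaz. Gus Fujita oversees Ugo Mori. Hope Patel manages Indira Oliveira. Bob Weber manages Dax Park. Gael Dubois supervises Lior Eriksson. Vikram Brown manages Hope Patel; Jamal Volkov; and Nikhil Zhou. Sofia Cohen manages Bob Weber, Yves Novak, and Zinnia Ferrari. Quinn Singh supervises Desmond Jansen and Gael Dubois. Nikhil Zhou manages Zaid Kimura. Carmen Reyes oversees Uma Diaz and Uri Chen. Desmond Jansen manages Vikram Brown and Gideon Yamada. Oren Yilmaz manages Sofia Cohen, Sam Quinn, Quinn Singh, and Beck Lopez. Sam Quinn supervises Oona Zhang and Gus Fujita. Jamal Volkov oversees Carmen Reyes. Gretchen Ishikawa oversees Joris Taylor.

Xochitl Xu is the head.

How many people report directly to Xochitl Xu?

2

Xochitl Xu directly manages Oren Yilmaz, Gretchen Ishikawa. That is 2 direct reports.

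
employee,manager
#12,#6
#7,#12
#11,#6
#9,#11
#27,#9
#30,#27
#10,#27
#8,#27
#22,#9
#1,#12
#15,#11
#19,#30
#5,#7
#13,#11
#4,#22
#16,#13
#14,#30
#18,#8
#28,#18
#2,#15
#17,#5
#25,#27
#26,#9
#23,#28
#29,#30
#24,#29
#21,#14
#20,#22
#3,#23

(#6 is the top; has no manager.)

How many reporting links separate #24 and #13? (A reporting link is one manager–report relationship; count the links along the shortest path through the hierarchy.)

#24 is 5 levels below #11, and #13 is 1 level below #11 (their lowest common manager). The shortest path runs up from #24 to #11 and back down to #13: 5 + 1 = 6 links.

6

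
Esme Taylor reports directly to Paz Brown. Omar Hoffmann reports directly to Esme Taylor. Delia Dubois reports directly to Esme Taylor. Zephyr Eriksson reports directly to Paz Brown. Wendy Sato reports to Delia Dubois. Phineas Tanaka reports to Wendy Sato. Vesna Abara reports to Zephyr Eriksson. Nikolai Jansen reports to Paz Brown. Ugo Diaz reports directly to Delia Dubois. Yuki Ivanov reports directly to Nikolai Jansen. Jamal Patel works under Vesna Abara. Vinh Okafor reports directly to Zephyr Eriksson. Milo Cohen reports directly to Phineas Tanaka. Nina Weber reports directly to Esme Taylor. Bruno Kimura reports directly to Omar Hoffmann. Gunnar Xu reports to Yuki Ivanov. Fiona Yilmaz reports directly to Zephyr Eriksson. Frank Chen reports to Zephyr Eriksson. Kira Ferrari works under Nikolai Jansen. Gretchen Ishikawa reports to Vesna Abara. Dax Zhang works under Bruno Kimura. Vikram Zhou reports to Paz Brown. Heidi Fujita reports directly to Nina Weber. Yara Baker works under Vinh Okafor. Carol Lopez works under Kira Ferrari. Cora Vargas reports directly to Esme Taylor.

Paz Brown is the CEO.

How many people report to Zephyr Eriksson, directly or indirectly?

Zephyr Eriksson directly manages Vesna Abara, Vinh Okafor, Fiona Yilmaz, Frank Chen. Under Vesna Abara: Gretchen Ishikawa, Jamal Patel (2). Under Vinh Okafor: Yara Baker (1). Fiona Yilmaz has no reports. Frank Chen has no reports. So Zephyr Eriksson's organization is 4 direct reports plus everyone under them: 3 + 2 + 1 + 1 = 7.

7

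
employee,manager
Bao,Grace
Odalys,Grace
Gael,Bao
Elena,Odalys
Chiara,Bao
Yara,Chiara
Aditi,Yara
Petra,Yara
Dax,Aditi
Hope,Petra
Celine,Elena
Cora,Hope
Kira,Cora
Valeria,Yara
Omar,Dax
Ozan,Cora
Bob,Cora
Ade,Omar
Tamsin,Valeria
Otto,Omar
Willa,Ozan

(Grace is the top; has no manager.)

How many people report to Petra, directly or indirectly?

Petra directly manages Hope. Under Hope: Cora, Bob, Ozan, Willa, Kira (5). That's 6 in total.

6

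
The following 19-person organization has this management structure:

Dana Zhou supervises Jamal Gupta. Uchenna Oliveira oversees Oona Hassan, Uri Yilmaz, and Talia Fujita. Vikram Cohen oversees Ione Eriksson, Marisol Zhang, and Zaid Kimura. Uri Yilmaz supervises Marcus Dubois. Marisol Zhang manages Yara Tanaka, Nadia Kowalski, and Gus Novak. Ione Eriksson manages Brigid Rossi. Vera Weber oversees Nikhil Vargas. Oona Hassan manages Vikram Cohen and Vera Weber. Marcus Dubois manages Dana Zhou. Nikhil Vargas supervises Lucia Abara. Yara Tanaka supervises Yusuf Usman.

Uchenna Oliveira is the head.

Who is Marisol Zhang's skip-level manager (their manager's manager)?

Marisol Zhang reports to Vikram Cohen, and Vikram Cohen reports to Oona Hassan. So Marisol Zhang's skip-level manager is Oona Hassan.

Oona Hassan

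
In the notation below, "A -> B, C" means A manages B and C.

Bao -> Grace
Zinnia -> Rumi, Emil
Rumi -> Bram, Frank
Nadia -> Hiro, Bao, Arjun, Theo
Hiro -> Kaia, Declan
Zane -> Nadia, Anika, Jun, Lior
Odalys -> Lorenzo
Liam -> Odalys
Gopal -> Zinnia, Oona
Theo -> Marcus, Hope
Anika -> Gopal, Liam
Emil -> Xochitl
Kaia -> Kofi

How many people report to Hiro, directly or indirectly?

Hiro directly manages Kaia, Declan. Under Kaia: Kofi (1). Declan has no reports. So Hiro's organization is 2 direct reports plus everyone under them: 2 + 1 = 3.

3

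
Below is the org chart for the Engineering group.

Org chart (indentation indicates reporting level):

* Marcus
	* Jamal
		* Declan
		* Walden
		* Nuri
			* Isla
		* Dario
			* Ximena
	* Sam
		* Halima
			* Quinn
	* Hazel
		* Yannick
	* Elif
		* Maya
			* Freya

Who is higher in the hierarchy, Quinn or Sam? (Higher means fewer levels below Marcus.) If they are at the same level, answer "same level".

Sam

Quinn is 3 levels below Marcus; Sam is 1. Sam is higher.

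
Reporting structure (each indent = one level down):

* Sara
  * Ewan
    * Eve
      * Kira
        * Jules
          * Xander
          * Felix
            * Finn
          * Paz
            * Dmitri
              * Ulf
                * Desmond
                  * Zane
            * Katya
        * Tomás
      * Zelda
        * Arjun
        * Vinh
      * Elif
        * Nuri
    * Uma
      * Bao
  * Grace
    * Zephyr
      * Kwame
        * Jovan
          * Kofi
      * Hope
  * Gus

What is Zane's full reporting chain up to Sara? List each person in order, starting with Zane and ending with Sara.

Zane reports to Desmond. Desmond reports to Ulf. Ulf reports to Dmitri. Dmitri reports to Paz. Paz reports to Jules. Jules reports to Kira. Kira reports to Eve. Eve reports to Ewan. Ewan reports to Sara. Sara is at the top.

Zane -> Desmond -> Ulf -> Dmitri -> Paz -> Jules -> Kira -> Eve -> Ewan -> Sara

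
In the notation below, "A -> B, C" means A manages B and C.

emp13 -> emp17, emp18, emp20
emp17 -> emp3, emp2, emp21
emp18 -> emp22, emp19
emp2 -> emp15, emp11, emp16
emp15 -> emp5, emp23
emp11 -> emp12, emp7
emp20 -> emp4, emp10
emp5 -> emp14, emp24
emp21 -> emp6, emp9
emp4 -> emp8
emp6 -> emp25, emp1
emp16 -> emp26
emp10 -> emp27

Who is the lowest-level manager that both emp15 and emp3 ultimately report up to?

emp15's chain of managers is emp2, emp17, emp13. emp3's chain of managers is emp17, emp13. The first manager that appears in both chains is emp17.

emp17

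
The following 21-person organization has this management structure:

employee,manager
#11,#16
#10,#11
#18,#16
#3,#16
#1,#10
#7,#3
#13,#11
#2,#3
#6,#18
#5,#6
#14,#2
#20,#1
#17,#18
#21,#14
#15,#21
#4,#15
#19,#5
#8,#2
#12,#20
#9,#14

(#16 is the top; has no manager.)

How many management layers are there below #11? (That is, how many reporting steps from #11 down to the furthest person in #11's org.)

4

The longest chain under #11 runs #11 → #10 → #1 → #20 → #12, which is 4 levels below #11.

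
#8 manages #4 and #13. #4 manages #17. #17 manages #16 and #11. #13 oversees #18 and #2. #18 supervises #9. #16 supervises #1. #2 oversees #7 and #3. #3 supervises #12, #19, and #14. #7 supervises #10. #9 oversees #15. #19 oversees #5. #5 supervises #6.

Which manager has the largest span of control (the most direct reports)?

#3

Direct-report counts: #8 has 2; #13 has 2; #2 has 2; #7 has 1; #3 has 3; #19 has 1; #5 has 1; #18 has 1; #9 has 1; #4 has 1; #17 has 2; #16 has 1. The largest is 3, held by #3.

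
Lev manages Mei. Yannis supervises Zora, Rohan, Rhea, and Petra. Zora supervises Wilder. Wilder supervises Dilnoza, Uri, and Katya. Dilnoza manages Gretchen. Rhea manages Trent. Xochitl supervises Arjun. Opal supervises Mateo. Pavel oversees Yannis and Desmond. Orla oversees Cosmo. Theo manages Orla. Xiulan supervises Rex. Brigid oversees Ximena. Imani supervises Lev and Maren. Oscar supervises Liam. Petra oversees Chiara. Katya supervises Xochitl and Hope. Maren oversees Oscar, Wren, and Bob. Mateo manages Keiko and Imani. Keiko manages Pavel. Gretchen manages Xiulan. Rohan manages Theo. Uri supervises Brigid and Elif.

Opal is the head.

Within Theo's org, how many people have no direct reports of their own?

The only person in Theo's organization with no one reporting to them is Cosmo. That is 1.

1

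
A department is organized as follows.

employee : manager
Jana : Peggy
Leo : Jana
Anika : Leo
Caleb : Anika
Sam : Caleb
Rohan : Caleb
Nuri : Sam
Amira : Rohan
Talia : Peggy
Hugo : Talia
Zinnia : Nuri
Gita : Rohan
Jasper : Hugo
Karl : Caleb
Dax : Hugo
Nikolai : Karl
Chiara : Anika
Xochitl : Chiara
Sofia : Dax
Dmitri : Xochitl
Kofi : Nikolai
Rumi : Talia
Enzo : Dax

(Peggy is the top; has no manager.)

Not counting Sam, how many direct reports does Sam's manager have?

Sam reports to Caleb. Caleb's other direct reports are Rohan, Karl — 2 peers.

2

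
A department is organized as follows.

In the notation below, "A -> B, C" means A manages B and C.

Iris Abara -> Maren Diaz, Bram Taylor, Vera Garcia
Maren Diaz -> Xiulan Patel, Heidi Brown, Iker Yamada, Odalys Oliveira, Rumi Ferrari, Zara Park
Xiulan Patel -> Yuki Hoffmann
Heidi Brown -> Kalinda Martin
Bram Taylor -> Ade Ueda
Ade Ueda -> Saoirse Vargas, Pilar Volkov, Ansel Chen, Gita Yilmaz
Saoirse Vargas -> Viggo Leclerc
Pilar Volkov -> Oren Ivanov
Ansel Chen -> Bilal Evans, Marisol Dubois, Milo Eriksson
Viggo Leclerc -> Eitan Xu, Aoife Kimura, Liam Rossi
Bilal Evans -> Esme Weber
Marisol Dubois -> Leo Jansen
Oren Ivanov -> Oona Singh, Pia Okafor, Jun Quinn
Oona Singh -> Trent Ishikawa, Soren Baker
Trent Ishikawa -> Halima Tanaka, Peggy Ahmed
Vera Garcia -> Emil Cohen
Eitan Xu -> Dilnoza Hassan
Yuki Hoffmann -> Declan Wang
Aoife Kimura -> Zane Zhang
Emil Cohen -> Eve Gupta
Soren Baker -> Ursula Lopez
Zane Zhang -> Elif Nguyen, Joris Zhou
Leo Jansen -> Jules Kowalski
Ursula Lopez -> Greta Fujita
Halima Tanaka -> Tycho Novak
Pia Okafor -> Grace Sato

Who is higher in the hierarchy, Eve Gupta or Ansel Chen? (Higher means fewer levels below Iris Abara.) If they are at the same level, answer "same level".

Both Eve Gupta and Ansel Chen are 3 levels below Iris Abara.

same level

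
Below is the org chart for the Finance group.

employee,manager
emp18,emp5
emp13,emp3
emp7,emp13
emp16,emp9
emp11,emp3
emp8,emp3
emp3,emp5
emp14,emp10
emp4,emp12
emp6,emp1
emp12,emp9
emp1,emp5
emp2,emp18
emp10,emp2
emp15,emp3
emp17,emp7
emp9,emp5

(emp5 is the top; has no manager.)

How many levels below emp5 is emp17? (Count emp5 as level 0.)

Chain from emp17 up to emp5: emp17 → emp7 → emp13 → emp3 → emp5. That is 4 steps up, so emp17 is 4 levels below emp5.

4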